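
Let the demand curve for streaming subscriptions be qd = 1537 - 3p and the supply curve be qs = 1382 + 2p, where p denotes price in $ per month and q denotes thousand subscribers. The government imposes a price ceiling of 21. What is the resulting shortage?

Shortage = 50

With p fixed at 21, quantity demanded is 1474 and quantity supplied is 1424.
Shortage = qd - qs = 1474 - 1424 = 50.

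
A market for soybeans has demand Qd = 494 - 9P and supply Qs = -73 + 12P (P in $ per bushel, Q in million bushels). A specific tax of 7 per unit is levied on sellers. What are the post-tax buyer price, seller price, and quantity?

The tax drives a wedge P_b - P_s = 7. Substituting P_s = P_b - 7 into supply: Qs = -157 + 12P_b.
Market clearing requires 494 - 9P_b = -157 + 12P_b; hence 651 = 21P_b and P_b = 31.
Then P_s = 31 - 7 = 24 and Q = 494 - 9(31) = 215.

P_b = 31, P_s = 24, Q = 215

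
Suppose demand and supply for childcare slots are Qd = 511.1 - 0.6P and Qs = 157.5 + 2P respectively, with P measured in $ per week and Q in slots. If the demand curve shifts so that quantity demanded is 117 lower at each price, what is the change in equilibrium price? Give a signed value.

ΔP = -45

Set Qd = Qs: 511.1 - 0.6P = 157.5 + 2P, so 353.6 = 2.6P and P* = 136.
Then Q* = 511.1 - 0.6(136) = 429.5.
After the shift, demand is Qd = 394.1 - 0.6P.
New equilibrium: 236.6 = 2.6P, so P = 91 and Q = 339.5.
ΔP = 91 - 136 = -45.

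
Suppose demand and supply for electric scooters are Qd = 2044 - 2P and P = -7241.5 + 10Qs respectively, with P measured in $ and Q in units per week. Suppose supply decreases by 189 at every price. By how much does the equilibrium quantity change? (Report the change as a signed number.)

In direct form, Qs = 724.15 + 0.1P.
The market clears where 2044 - 2P = 724.15 + 0.1P. Rearranging, 2.1P = 1319.85, hence P* = 628.5.
From the demand curve, Q* = 2044 - 2(628.5) = 787.
After the shift, supply is Qs = 535.15 + 0.1P.
The new intersection has 1508.85 = 2.1P, i.e. P = 718.5, Q = 607.
ΔQ = 607 - 787 = -180.

ΔQ = -180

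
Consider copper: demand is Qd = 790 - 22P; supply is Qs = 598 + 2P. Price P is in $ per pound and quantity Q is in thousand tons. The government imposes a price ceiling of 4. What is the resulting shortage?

Evaluating both curves at the ceiling price 4 gives Qd = 702, Qs = 606.
Shortage = Qd - Qs = 702 - 606 = 96.

Shortage = 96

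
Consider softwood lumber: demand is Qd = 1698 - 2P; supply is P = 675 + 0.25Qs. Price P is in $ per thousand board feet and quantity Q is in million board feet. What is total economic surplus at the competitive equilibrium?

Total surplus = 20184

Rewriting in direct form: Qs = -2700 + 4P.
At equilibrium Qd = Qs, so 1698 - 2P = -2700 + 4P; collecting terms, 4398 = 6P and P* = 733.
From the demand curve, Q* = 1698 - 2(733) = 232.
Demand choke price = 849; supply choke price = 675. CS = ½(849 - 733)(232) = 13456; PS = ½(733 - 675)(232) = 6728. Total surplus = 20184.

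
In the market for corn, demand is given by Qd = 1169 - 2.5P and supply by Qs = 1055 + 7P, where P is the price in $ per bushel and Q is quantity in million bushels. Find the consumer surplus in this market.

At equilibrium Qd = Qs, so 1169 - 2.5P = 1055 + 7P; collecting terms, 114 = 9.5P and P* = 12.
From the demand curve, Q* = 1169 - 2.5(12) = 1139.
Demand choke price (Qd = 0): P = 1169/2.5 = 467.6. Consumer surplus = ½ × (467.6 - 12) × 1139 = 259464.2.

Consumer surplus = 259464.2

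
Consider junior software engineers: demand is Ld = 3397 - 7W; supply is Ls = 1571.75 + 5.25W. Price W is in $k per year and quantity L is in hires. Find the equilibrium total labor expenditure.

Set Ld = Ls: 3397 - 7W = 1571.75 + 5.25W, so 1825.25 = 12.25W and W* = 149.
Plugging W* into demand: L* = 3397 - 7(149) = 2354.
Total labor expenditure = W* × L* = 149 × 2354 = 350746.

Total labor expenditure = 350746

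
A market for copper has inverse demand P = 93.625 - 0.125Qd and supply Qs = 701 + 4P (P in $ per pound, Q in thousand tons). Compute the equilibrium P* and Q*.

P* = 4, Q* = 717

Solving each curve for Q: Qd = 749 - 8P.
Set Qd = Qs: 749 - 8P = 701 + 4P, so 48 = 12P and P* = 4.
Plugging P* into demand: Q* = 749 - 8(4) = 717.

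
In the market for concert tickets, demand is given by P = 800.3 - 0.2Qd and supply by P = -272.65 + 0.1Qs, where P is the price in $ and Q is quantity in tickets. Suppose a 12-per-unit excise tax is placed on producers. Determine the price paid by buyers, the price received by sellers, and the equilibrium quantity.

In direct form, Qd = 4001.5 - 5P and Qs = 2726.5 + 10P.
Producers keep P_s = P_b - 12 per unit, so supply in terms of the buyer price is Qs = 2606.5 + 10P_b.
Market clearing requires 4001.5 - 5P_b = 2606.5 + 10P_b; hence 1395 = 15P_b and P_b = 93.
Then P_s = 93 - 12 = 81 and Q = 4001.5 - 5(93) = 3536.5.

P_b = 93, P_s = 81, Q = 3536.5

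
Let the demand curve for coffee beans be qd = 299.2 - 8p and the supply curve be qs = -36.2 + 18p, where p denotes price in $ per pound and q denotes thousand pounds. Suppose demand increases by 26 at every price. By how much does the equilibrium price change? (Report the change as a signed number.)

Δp = 1

The market clears where 299.2 - 8p = -36.2 + 18p. Rearranging, 26p = 335.4, hence p* = 12.9.
Plugging p* into demand: q* = 299.2 - 8(12.9) = 196.
After the shift, demand is qd = 325.2 - 8p.
The new intersection has 361.4 = 26p, i.e. p = 13.9, q = 214.
Δp = 13.9 - 12.9 = 1.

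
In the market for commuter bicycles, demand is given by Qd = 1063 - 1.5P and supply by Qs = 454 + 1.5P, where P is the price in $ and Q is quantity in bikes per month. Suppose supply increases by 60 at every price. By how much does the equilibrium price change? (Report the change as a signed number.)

At equilibrium Qd = Qs, so 1063 - 1.5P = 454 + 1.5P; collecting terms, 609 = 3P and P* = 203.
Plugging P* into demand: Q* = 1063 - 1.5(203) = 758.5.
After the shift, supply is Qs = 514 + 1.5P.
New equilibrium: 549 = 3P, so P = 183 and Q = 788.5.
ΔP = 183 - 203 = -20.

ΔP = -20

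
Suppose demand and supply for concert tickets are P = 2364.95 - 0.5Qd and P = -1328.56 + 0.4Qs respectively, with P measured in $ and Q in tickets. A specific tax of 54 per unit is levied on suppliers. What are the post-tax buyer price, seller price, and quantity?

In direct form, Qd = 4729.9 - 2P and Qs = 3321.4 + 2.5P.
With a tax of 54 on suppliers, they supply based on the net price P_s = P_b - 54, so Qs = 3186.4 + 2.5P_b.
Equate demand and the shifted supply: 4729.9 - 2P_b = 3186.4 + 2.5P_b, giving 4.5P_b = 1543.5, so P_b = 343.
So P_s = 289 and the quantity traded is Q = 4729.9 - 2(343) = 4043.9.

P_b = 343, P_s = 289, Q = 4043.9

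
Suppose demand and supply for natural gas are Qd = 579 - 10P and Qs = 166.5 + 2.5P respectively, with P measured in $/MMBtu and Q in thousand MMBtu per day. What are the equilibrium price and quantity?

Set Qd = Qs: 579 - 10P = 166.5 + 2.5P, so 412.5 = 12.5P and P* = 33.
Then Q* = 579 - 10(33) = 249.

P* = 33, Q* = 249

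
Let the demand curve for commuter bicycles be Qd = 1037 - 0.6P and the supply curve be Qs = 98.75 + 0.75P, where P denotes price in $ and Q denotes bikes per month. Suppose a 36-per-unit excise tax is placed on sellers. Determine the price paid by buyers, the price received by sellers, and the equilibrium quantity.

P_b = 715, P_s = 679, Q = 608

Sellers keep P_s = P_b - 36 per unit, so supply in terms of the buyer price is Qs = 71.75 + 0.75P_b.
Market clearing requires 1037 - 0.6P_b = 71.75 + 0.75P_b; hence 965.25 = 1.35P_b and P_b = 715.
So P_s = 679 and the quantity traded is Q = 1037 - 0.6(715) = 608.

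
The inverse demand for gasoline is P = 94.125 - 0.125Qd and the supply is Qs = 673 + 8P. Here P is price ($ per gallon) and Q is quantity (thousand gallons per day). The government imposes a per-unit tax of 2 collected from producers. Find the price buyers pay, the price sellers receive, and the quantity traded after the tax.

P_b = 6, P_s = 4, Q = 705

In direct form, Qd = 753 - 8P.
Producers keep P_s = P_b - 2 per unit, so supply in terms of the buyer price is Qs = 657 + 8P_b.
Set Qd = Qs: 753 - 8P_b = 657 + 8P_b, so 96 = 16P_b and P_b = 6.
Then P_s = 6 - 2 = 4 and Q = 753 - 8(6) = 705.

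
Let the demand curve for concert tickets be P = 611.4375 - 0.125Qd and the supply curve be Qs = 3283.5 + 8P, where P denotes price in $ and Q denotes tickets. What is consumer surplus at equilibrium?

Consumer surplus = 1044228.515625

Inverting to quantity form: Qd = 4891.5 - 8P.
Set Qd = Qs: 4891.5 - 8P = 3283.5 + 8P, so 1608 = 16P and P* = 100.5.
Plugging P* into demand: Q* = 4891.5 - 8(100.5) = 4087.5.
Demand choke price (Qd = 0): P = 4891.5/8 = 611.4375. Consumer surplus = ½ × (611.4375 - 100.5) × 4087.5 = 1044228.515625.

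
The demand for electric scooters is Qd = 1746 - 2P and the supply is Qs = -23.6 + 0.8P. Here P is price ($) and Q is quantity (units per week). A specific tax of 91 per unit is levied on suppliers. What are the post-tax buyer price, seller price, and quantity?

With a tax of 91 on suppliers, they supply based on the net price P_s = P_b - 91, so Qs = -96.4 + 0.8P_b.
Market clearing requires 1746 - 2P_b = -96.4 + 0.8P_b; hence 1842.4 = 2.8P_b and P_b = 658.
So P_s = 567 and the quantity traded is Q = 1746 - 2(658) = 430.

P_b = 658, P_s = 567, Q = 430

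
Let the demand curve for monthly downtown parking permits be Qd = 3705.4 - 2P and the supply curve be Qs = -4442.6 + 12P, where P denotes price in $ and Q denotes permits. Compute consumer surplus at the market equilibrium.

Consumer surplus = 1614678.49

The market clears where 3705.4 - 2P = -4442.6 + 12P. Rearranging, 14P = 8148, hence P* = 582.
Substitute back: Q* = 3705.4 - 2(582) = 2541.4.
Demand choke price (Qd = 0): P = 3705.4/2 = 1852.7. Consumer surplus = ½ × (1852.7 - 582) × 2541.4 = 1614678.49.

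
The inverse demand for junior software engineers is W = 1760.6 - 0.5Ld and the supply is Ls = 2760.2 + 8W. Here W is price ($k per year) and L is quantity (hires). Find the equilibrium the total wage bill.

In direct form, Ld = 3521.2 - 2W.
The market clears where 3521.2 - 2W = 2760.2 + 8W. Rearranging, 10W = 761, hence W* = 76.1.
From the demand curve, L* = 3521.2 - 2(76.1) = 3369.
The total wage bill = W* × L* = 76.1 × 3369 = 256380.9.

The total wage bill = 256380.9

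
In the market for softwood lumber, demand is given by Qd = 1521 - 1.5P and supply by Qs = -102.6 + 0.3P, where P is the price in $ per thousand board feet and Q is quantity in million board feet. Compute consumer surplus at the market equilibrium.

At equilibrium Qd = Qs, so 1521 - 1.5P = -102.6 + 0.3P; collecting terms, 1623.6 = 1.8P and P* = 902.
Plugging P* into demand: Q* = 1521 - 1.5(902) = 168.
Demand choke price (Qd = 0): P = 1521/1.5 = 1014. Consumer surplus = ½ × (1014 - 902) × 168 = 9408.

Consumer surplus = 9408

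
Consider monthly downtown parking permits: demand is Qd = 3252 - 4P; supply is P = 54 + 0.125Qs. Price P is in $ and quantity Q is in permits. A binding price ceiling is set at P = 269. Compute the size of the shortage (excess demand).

Shortage = 456

In direct form, Qs = -432 + 8P.
With P fixed at 269, quantity demanded is 2176 and quantity supplied is 1720.
Shortage = Qd - Qs = 2176 - 1720 = 456.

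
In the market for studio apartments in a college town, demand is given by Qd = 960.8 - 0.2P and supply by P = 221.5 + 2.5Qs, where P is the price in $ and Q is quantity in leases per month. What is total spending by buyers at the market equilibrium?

Total spending by buyers = 1068639

In direct form, Qs = -88.6 + 0.4P.
The market clears where 960.8 - 0.2P = -88.6 + 0.4P. Rearranging, 0.6P = 1049.4, hence P* = 1749.
Then Q* = 960.8 - 0.2(1749) = 611.
Total spending by buyers = P* × Q* = 1749 × 611 = 1068639.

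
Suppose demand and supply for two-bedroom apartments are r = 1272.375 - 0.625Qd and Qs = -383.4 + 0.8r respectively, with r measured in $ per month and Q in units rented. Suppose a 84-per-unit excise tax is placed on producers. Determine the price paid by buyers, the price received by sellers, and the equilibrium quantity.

r_b = 1036, r_s = 952, Q = 378.2

Rewriting in direct form: Qd = 2035.8 - 1.6r.
Producers keep r_s = r_b - 84 per unit, so supply in terms of the buyer price is Qs = -450.6 + 0.8r_b.
Set Qd = Qs: 2035.8 - 1.6r_b = -450.6 + 0.8r_b, so 2486.4 = 2.4r_b and r_b = 1036.
So r_s = 952 and the quantity traded is Q = 2035.8 - 1.6(1036) = 378.2.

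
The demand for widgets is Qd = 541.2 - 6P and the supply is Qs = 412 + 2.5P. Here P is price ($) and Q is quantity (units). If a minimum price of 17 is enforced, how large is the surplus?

Surplus = 15.3

With P fixed at 17, quantity demanded is 439.2 and quantity supplied is 454.5.
Surplus = Qs - Qd = 454.5 - 439.2 = 15.3.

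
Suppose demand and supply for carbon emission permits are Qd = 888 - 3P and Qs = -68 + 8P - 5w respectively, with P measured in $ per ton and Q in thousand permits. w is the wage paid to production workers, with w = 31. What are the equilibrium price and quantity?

P* = 101, Q* = 585

With w = 31, supply is Qs = -223 + 8P.
At equilibrium Qd = Qs, so 888 - 3P = -223 + 8P; collecting terms, 1111 = 11P and P* = 101.
Plugging P* into demand: Q* = 888 - 3(101) = 585.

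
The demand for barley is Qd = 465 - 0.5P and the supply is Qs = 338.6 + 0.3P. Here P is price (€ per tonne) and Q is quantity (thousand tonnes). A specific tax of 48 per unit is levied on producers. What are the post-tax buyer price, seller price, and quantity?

Producers keep P_s = P_b - 48 per unit, so supply in terms of the buyer price is Qs = 324.2 + 0.3P_b.
Market clearing requires 465 - 0.5P_b = 324.2 + 0.3P_b; hence 140.8 = 0.8P_b and P_b = 176.
So P_s = 128 and the quantity traded is Q = 465 - 0.5(176) = 377.

P_b = 176, P_s = 128, Q = 377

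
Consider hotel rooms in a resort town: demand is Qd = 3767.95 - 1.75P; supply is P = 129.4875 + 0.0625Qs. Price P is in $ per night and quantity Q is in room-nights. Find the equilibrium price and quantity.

In direct form, Qs = -2071.8 + 16P.
At equilibrium Qd = Qs, so 3767.95 - 1.75P = -2071.8 + 16P; collecting terms, 5839.75 = 17.75P and P* = 329.
From the demand curve, Q* = 3767.95 - 1.75(329) = 3192.2.

P* = 329, Q* = 3192.2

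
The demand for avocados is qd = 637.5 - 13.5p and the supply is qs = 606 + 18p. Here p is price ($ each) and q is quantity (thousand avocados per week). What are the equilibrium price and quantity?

p* = 1, q* = 624

Set qd = qs: 637.5 - 13.5p = 606 + 18p, so 31.5 = 31.5p and p* = 1.
Then q* = 637.5 - 13.5(1) = 624.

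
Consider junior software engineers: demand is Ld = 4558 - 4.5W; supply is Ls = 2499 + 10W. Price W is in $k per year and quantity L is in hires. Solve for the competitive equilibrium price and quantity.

The market clears where 4558 - 4.5W = 2499 + 10W. Rearranging, 14.5W = 2059, hence W* = 142.
Then L* = 4558 - 4.5(142) = 3919.

W* = 142, L* = 3919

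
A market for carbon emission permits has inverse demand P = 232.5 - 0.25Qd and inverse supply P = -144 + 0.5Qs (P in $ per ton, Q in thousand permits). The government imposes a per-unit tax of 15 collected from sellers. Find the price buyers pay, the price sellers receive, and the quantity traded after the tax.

P_b = 112, P_s = 97, Q = 482

Inverting to quantity form: Qd = 930 - 4P and Qs = 288 + 2P.
The tax drives a wedge P_b - P_s = 15. Substituting P_s = P_b - 15 into supply: Qs = 258 + 2P_b.
Set Qd = Qs: 930 - 4P_b = 258 + 2P_b, so 672 = 6P_b and P_b = 112.
So P_s = 97 and the quantity traded is Q = 930 - 4(112) = 482.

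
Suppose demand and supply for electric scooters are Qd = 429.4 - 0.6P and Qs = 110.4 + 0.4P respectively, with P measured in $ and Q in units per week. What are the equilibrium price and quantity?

Equating demand and supply, 429.4 - 0.6P = 110.4 + 0.4P gives P = 319, so P* = 319.
Substitute back: Q* = 429.4 - 0.6(319) = 238.

P* = 319, Q* = 238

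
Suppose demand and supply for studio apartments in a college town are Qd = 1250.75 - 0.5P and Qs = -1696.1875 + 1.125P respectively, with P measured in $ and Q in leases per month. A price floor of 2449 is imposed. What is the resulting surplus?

Surplus = 1032.6875

Evaluating both curves at the floor price 2449 gives Qd = 26.25, Qs = 1058.9375.
Surplus = Qs - Qd = 1058.9375 - 26.25 = 1032.6875.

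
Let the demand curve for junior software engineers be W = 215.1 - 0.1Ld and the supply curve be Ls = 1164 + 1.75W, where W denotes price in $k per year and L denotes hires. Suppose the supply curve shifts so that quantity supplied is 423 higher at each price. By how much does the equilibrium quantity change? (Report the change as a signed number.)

In direct form, Ld = 2151 - 10W.
Set Ld = Ls: 2151 - 10W = 1164 + 1.75W, so 987 = 11.75W and W* = 84.
Plugging W* into demand: L* = 2151 - 10(84) = 1311.
After the shift, supply is Ls = 1587 + 1.75W.
The new intersection has 564 = 11.75W, i.e. W = 48, L = 1671.
ΔL = 1671 - 1311 = 360.

ΔL = 360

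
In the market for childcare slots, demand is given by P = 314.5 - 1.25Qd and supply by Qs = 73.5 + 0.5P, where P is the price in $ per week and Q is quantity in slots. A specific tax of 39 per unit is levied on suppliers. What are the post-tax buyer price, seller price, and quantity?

P_b = 152, P_s = 113, Q = 130

In direct form, Qd = 251.6 - 0.8P.
With a tax of 39 on suppliers, they supply based on the net price P_s = P_b - 39, so Qs = 54 + 0.5P_b.
Set Qd = Qs: 251.6 - 0.8P_b = 54 + 0.5P_b, so 197.6 = 1.3P_b and P_b = 152.
So P_s = 113 and the quantity traded is Q = 251.6 - 0.8(152) = 130.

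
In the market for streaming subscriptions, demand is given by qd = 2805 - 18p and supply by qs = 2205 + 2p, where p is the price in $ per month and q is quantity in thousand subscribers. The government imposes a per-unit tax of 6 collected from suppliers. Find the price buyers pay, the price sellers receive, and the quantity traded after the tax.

p_b = 30.6, p_s = 24.6, q = 2254.2

Suppliers keep p_s = p_b - 6 per unit, so supply in terms of the buyer price is qs = 2193 + 2p_b.
Equate demand and the shifted supply: 2805 - 18p_b = 2193 + 2p_b, giving 20p_b = 612, so p_b = 30.6.
So p_s = 24.6 and the quantity traded is q = 2805 - 18(30.6) = 2254.2.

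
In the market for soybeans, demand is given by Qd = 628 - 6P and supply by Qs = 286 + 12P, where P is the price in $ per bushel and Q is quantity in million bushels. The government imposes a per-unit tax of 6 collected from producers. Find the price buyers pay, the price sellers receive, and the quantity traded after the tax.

P_b = 23, P_s = 17, Q = 490

The tax drives a wedge P_b - P_s = 6. Substituting P_s = P_b - 6 into supply: Qs = 214 + 12P_b.
Market clearing requires 628 - 6P_b = 214 + 12P_b; hence 414 = 18P_b and P_b = 23.
Then P_s = 23 - 6 = 17 and Q = 628 - 6(23) = 490.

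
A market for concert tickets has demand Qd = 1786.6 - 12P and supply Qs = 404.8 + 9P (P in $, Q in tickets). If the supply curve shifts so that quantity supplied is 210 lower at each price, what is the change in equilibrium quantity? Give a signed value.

ΔQ = -120

The market clears where 1786.6 - 12P = 404.8 + 9P. Rearranging, 21P = 1381.8, hence P* = 65.8.
Then Q* = 1786.6 - 12(65.8) = 997.
After the shift, supply is Qs = 194.8 + 9P.
Re-solving, 21P = 1591.8 gives P = 75.8 and Q = 877.
ΔQ = 877 - 997 = -120.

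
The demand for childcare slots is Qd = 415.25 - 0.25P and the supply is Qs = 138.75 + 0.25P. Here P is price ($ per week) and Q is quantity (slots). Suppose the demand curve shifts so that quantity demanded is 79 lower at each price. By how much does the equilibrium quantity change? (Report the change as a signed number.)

ΔQ = -39.5

The market clears where 415.25 - 0.25P = 138.75 + 0.25P. Rearranging, 0.5P = 276.5, hence P* = 553.
Substitute back: Q* = 415.25 - 0.25(553) = 277.
After the shift, demand is Qd = 336.25 - 0.25P.
Re-solving, 0.5P = 197.5 gives P = 395 and Q = 237.5.
ΔQ = 237.5 - 277 = -39.5.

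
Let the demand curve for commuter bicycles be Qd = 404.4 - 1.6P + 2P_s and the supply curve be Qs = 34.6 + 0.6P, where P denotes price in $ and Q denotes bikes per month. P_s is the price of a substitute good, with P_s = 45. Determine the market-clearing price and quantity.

P* = 209, Q* = 160

With P_s = 45, demand is Qd = 494.4 - 1.6P.
The market clears where 494.4 - 1.6P = 34.6 + 0.6P. Rearranging, 2.2P = 459.8, hence P* = 209.
Then Q* = 494.4 - 1.6(209) = 160.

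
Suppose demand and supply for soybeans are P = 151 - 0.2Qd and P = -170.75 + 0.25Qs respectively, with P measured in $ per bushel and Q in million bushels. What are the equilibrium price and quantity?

Solving each curve for Q: Qd = 755 - 5P and Qs = 683 + 4P.
Equating demand and supply, 755 - 5P = 683 + 4P gives 9P = 72, so P* = 8.
Substitute back: Q* = 755 - 5(8) = 715.

P* = 8, Q* = 715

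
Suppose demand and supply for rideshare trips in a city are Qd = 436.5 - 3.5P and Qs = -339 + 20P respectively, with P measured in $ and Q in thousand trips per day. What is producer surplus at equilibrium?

Equating demand and supply, 436.5 - 3.5P = -339 + 20P gives 23.5P = 775.5, so P* = 33.
Then Q* = 436.5 - 3.5(33) = 321.
Supply choke price (Qs = 0): P = 16.95. Producer surplus = ½ × (33 - 16.95) × 321 = 2576.025.

Producer surplus = 2576.025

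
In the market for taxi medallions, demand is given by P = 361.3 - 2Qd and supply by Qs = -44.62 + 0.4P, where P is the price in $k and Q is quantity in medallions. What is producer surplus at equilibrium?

Inverting to quantity form: Qd = 180.65 - 0.5P.
Set Qd = Qs: 180.65 - 0.5P = -44.62 + 0.4P, so 225.27 = 0.9P and P* = 250.3.
From the demand curve, Q* = 180.65 - 0.5(250.3) = 55.5.
Supply choke price (Qs = 0): P = 111.55. Producer surplus = ½ × (250.3 - 111.55) × 55.5 = 3850.3125.

Producer surplus = 3850.3125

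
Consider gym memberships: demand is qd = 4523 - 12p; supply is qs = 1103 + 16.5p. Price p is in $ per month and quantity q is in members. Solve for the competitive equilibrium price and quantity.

p* = 120, q* = 3083

Set qd = qs: 4523 - 12p = 1103 + 16.5p, so 3420 = 28.5p and p* = 120.
Plugging p* into demand: q* = 4523 - 12(120) = 3083.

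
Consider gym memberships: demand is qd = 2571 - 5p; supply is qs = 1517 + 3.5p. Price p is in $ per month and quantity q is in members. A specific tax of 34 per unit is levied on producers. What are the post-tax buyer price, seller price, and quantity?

p_b = 138, p_s = 104, q = 1881

Producers keep p_s = p_b - 34 per unit, so supply in terms of the buyer price is qs = 1398 + 3.5p_b.
Equate demand and the shifted supply: 2571 - 5p_b = 1398 + 3.5p_b, giving 8.5p_b = 1173, so p_b = 138.
So p_s = 104 and the quantity traded is q = 2571 - 5(138) = 1881.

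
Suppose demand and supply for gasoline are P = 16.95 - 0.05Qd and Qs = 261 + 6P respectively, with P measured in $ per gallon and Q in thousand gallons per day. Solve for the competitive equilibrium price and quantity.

P* = 3, Q* = 279

In direct form, Qd = 339 - 20P.
At equilibrium Qd = Qs, so 339 - 20P = 261 + 6P; collecting terms, 78 = 26P and P* = 3.
Then Q* = 339 - 20(3) = 279.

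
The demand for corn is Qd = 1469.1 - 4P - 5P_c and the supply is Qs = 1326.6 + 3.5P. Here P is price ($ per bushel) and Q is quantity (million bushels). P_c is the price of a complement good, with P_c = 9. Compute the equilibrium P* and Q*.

P* = 13, Q* = 1372.1

With P_c = 9, demand is Qd = 1424.1 - 4P.
At equilibrium Qd = Qs, so 1424.1 - 4P = 1326.6 + 3.5P; collecting terms, 97.5 = 7.5P and P* = 13.
Plugging P* into demand: Q* = 1424.1 - 4(13) = 1372.1.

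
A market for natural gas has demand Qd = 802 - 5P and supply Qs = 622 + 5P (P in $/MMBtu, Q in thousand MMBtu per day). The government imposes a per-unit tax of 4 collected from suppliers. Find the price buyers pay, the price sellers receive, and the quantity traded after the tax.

P_b = 20, P_s = 16, Q = 702

Suppliers keep P_s = P_b - 4 per unit, so supply in terms of the buyer price is Qs = 602 + 5P_b.
Equate demand and the shifted supply: 802 - 5P_b = 602 + 5P_b, giving 10P_b = 200, so P_b = 20.
So P_s = 16 and the quantity traded is Q = 802 - 5(20) = 702.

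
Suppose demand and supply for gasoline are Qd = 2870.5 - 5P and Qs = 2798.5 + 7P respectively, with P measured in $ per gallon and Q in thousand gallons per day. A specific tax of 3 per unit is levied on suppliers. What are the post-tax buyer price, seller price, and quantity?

P_b = 7.75, P_s = 4.75, Q = 2831.75

The tax drives a wedge P_b - P_s = 3. Substituting P_s = P_b - 3 into supply: Qs = 2777.5 + 7P_b.
Market clearing requires 2870.5 - 5P_b = 2777.5 + 7P_b; hence 93 = 12P_b and P_b = 7.75.
Then P_s = 7.75 - 3 = 4.75 and Q = 2870.5 - 5(7.75) = 2831.75.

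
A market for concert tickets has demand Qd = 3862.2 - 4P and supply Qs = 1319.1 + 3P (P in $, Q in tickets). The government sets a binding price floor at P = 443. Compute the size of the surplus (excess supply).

Evaluating both curves at the floor price 443 gives Qd = 2090.2, Qs = 2648.1.
Surplus = Qs - Qd = 2648.1 - 2090.2 = 557.9.

Surplus = 557.9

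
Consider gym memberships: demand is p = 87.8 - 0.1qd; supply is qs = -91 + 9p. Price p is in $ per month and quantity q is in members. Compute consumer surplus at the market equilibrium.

Consumer surplus = 6771.2

Rewriting in direct form: qd = 878 - 10p.
The market clears where 878 - 10p = -91 + 9p. Rearranging, 19p = 969, hence p* = 51.
Substitute back: q* = 878 - 10(51) = 368.
Demand choke price (qd = 0): p = 878/10 = 87.8. Consumer surplus = ½ × (87.8 - 51) × 368 = 6771.2.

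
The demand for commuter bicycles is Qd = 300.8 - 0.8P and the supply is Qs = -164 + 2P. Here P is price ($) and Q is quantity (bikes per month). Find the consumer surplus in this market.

At equilibrium Qd = Qs, so 300.8 - 0.8P = -164 + 2P; collecting terms, 464.8 = 2.8P and P* = 166.
Then Q* = 300.8 - 0.8(166) = 168.
Demand choke price (Qd = 0): P = 300.8/0.8 = 376. Consumer surplus = ½ × (376 - 166) × 168 = 17640.

Consumer surplus = 17640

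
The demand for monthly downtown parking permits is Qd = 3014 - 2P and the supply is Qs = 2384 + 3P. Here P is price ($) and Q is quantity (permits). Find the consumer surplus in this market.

Equating demand and supply, 3014 - 2P = 2384 + 3P gives 5P = 630, so P* = 126.
Substitute back: Q* = 3014 - 2(126) = 2762.
Demand choke price (Qd = 0): P = 3014/2 = 1507. Consumer surplus = ½ × (1507 - 126) × 2762 = 1907161.

Consumer surplus = 1907161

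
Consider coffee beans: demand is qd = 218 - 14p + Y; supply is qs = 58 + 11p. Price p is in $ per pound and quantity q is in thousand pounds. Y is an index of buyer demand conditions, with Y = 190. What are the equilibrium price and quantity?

p* = 14, q* = 212

With Y = 190, demand is qd = 408 - 14p.
Set qd = qs: 408 - 14p = 58 + 11p, so 350 = 25p and p* = 14.
Substitute back: q* = 408 - 14(14) = 212.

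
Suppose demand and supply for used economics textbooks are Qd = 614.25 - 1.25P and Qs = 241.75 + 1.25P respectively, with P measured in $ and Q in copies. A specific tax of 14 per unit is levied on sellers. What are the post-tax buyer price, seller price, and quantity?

P_b = 156, P_s = 142, Q = 419.25

Sellers keep P_s = P_b - 14 per unit, so supply in terms of the buyer price is Qs = 224.25 + 1.25P_b.
Equate demand and the shifted supply: 614.25 - 1.25P_b = 224.25 + 1.25P_b, giving 2.5P_b = 390, so P_b = 156.
So P_s = 142 and the quantity traded is Q = 614.25 - 1.25(156) = 419.25.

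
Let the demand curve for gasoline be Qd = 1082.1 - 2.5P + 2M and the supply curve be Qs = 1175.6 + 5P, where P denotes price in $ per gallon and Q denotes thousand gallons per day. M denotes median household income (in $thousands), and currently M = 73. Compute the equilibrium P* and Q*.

With M = 73, demand is Qd = 1228.1 - 2.5P.
At equilibrium Qd = Qs, so 1228.1 - 2.5P = 1175.6 + 5P; collecting terms, 52.5 = 7.5P and P* = 7.
From the demand curve, Q* = 1228.1 - 2.5(7) = 1210.6.

P* = 7, Q* = 1210.6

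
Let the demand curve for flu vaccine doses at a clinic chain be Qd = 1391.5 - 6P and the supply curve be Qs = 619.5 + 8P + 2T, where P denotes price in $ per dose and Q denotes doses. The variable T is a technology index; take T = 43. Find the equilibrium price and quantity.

P* = 49, Q* = 1097.5

With T = 43, supply is Qs = 705.5 + 8P.
Equating demand and supply, 1391.5 - 6P = 705.5 + 8P gives 14P = 686, so P* = 49.
Substitute back: Q* = 1391.5 - 6(49) = 1097.5.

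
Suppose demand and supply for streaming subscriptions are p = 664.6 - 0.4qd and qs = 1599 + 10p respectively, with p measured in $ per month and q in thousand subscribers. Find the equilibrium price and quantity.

p* = 5, q* = 1649

Solving each curve for q: qd = 1661.5 - 2.5p.
Equating demand and supply, 1661.5 - 2.5p = 1599 + 10p gives 12.5p = 62.5, so p* = 5.
From the demand curve, q* = 1661.5 - 2.5(5) = 1649.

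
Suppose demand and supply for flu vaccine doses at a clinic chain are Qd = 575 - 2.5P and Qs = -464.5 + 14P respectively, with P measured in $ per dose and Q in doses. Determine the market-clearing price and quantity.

P* = 63, Q* = 417.5

Equating demand and supply, 575 - 2.5P = -464.5 + 14P gives 16.5P = 1039.5, so P* = 63.
Substitute back: Q* = 575 - 2.5(63) = 417.5.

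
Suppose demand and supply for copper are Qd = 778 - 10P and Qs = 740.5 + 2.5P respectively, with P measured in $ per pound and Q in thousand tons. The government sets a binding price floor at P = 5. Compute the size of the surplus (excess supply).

Surplus = 25

With P fixed at 5, quantity demanded is 728 and quantity supplied is 753.
Surplus = Qs - Qd = 753 - 728 = 25.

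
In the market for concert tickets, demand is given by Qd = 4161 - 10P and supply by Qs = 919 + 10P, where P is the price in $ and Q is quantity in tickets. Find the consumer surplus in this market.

The market clears where 4161 - 10P = 919 + 10P. Rearranging, 20P = 3242, hence P* = 162.1.
Substitute back: Q* = 4161 - 10(162.1) = 2540.
Demand choke price (Qd = 0): P = 4161/10 = 416.1. Consumer surplus = ½ × (416.1 - 162.1) × 2540 = 322580.

Consumer surplus = 322580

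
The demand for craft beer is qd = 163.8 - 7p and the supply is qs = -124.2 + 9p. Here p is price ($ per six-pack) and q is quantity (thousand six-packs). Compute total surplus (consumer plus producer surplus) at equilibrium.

Equating demand and supply, 163.8 - 7p = -124.2 + 9p gives 16p = 288, so p* = 18.
Substitute back: q* = 163.8 - 7(18) = 37.8.
Demand choke price = 23.4; supply choke price = 13.8. CS = ½(23.4 - 18)(37.8) = 102.06; PS = ½(18 - 13.8)(37.8) = 79.38. Total surplus = 181.44.

Total surplus = 181.44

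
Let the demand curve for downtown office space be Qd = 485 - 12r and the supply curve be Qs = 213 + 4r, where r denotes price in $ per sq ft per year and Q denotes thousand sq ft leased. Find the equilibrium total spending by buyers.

The market clears where 485 - 12r = 213 + 4r. Rearranging, 16r = 272, hence r* = 17.
Plugging r* into demand: Q* = 485 - 12(17) = 281.
Total spending by buyers = r* × Q* = 17 × 281 = 4777.

Total spending by buyers = 4777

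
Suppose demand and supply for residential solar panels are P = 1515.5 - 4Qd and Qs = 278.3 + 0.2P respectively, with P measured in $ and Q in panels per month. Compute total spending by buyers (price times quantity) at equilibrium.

Total spending by buyers = 72190.5

Solving each curve for Q: Qd = 378.875 - 0.25P.
Equating demand and supply, 378.875 - 0.25P = 278.3 + 0.2P gives 0.45P = 100.575, so P* = 223.5.
From the demand curve, Q* = 378.875 - 0.25(223.5) = 323.
Total spending by buyers = P* × Q* = 223.5 × 323 = 72190.5.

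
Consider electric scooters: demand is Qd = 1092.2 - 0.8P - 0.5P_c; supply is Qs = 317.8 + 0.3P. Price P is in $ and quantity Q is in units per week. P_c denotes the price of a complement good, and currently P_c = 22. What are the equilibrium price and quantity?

P* = 694, Q* = 526

With P_c = 22, demand is Qd = 1081.2 - 0.8P.
Equating demand and supply, 1081.2 - 0.8P = 317.8 + 0.3P gives 1.1P = 763.4, so P* = 694.
From the demand curve, Q* = 1081.2 - 0.8(694) = 526.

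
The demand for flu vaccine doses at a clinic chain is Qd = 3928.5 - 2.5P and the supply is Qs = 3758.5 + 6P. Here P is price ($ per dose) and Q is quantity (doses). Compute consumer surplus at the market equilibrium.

Consumer surplus = 3008552.45

At equilibrium Qd = Qs, so 3928.5 - 2.5P = 3758.5 + 6P; collecting terms, 170 = 8.5P and P* = 20.
Substitute back: Q* = 3928.5 - 2.5(20) = 3878.5.
Demand choke price (Qd = 0): P = 3928.5/2.5 = 1571.4. Consumer surplus = ½ × (1571.4 - 20) × 3878.5 = 3008552.45.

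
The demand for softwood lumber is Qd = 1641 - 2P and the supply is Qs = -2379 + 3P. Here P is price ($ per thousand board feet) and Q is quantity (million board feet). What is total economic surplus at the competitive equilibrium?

Equating demand and supply, 1641 - 2P = -2379 + 3P gives 5P = 4020, so P* = 804.
Then Q* = 1641 - 2(804) = 33.
Demand choke price = 820.5; supply choke price = 793. CS = ½(820.5 - 804)(33) = 272.25; PS = ½(804 - 793)(33) = 181.5. Total surplus = 453.75.

Total surplus = 453.75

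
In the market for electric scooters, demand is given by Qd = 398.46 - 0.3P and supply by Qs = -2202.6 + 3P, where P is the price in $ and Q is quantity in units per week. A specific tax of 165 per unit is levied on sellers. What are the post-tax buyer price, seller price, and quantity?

P_b = 938.2, P_s = 773.2, Q = 117

Sellers keep P_s = P_b - 165 per unit, so supply in terms of the buyer price is Qs = -2697.6 + 3P_b.
Set Qd = Qs: 398.46 - 0.3P_b = -2697.6 + 3P_b, so 3096.06 = 3.3P_b and P_b = 938.2.
So P_s = 773.2 and the quantity traded is Q = 398.46 - 0.3(938.2) = 117.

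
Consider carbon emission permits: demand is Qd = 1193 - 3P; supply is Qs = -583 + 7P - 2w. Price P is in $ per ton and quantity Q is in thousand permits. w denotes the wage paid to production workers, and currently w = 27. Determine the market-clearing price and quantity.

With w = 27, supply is Qs = -637 + 7P.
At equilibrium Qd = Qs, so 1193 - 3P = -637 + 7P; collecting terms, 1830 = 10P and P* = 183.
Plugging P* into demand: Q* = 1193 - 3(183) = 644.

P* = 183, Q* = 644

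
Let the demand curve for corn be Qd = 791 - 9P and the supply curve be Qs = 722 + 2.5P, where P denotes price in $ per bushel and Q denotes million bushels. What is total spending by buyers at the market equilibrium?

At equilibrium Qd = Qs, so 791 - 9P = 722 + 2.5P; collecting terms, 69 = 11.5P and P* = 6.
Substitute back: Q* = 791 - 9(6) = 737.
Total spending by buyers = P* × Q* = 6 × 737 = 4422.

Total spending by buyers = 4422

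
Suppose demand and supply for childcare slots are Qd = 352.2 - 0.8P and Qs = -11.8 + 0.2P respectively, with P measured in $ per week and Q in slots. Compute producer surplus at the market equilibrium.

Producer surplus = 9302.5

Set Qd = Qs: 352.2 - 0.8P = -11.8 + 0.2P, so 364 = P and P* = 364.
Then Q* = 352.2 - 0.8(364) = 61.
Supply choke price (Qs = 0): P = 59. Producer surplus = ½ × (364 - 59) × 61 = 9302.5.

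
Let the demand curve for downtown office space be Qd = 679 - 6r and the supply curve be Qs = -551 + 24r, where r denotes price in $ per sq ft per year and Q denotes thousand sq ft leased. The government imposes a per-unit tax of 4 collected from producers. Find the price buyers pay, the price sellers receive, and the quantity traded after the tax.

r_b = 44.2, r_s = 40.2, Q = 413.8

Producers keep r_s = r_b - 4 per unit, so supply in terms of the buyer price is Qs = -647 + 24r_b.
Market clearing requires 679 - 6r_b = -647 + 24r_b; hence 1326 = 30r_b and r_b = 44.2.
Then r_s = 44.2 - 4 = 40.2 and Q = 679 - 6(44.2) = 413.8.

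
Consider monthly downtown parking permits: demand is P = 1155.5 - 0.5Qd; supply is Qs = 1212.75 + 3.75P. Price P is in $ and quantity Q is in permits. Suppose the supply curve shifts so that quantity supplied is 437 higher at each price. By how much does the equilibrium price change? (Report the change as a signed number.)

Inverting to quantity form: Qd = 2311 - 2P.
Equating demand and supply, 2311 - 2P = 1212.75 + 3.75P gives 5.75P = 1098.25, so P* = 191.
Substitute back: Q* = 2311 - 2(191) = 1929.
After the shift, supply is Qs = 1649.75 + 3.75P.
Re-solving, 5.75P = 661.25 gives P = 115 and Q = 2081.
ΔP = 115 - 191 = -76.

ΔP = -76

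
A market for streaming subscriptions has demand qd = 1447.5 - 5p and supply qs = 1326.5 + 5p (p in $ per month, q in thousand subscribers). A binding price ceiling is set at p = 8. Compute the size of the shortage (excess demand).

At p = 8: qd = 1407.5 and qs = 1366.5.
Shortage = qd - qs = 1407.5 - 1366.5 = 41.

Shortage = 41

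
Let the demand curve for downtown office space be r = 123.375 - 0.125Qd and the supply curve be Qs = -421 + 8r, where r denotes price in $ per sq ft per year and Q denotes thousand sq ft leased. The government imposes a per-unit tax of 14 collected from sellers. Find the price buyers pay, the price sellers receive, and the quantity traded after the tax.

r_b = 95, r_s = 81, Q = 227

Rewriting in direct form: Qd = 987 - 8r.
With a tax of 14 on sellers, they supply based on the net price r_s = r_b - 14, so Qs = -533 + 8r_b.
Set Qd = Qs: 987 - 8r_b = -533 + 8r_b, so 1520 = 16r_b and r_b = 95.
So r_s = 81 and the quantity traded is Q = 987 - 8(95) = 227.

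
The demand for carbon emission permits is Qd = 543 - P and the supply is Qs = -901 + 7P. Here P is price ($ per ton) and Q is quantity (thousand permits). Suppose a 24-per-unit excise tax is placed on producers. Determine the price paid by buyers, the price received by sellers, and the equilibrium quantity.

P_b = 201.5, P_s = 177.5, Q = 341.5

The tax drives a wedge P_b - P_s = 24. Substituting P_s = P_b - 24 into supply: Qs = -1069 + 7P_b.
Equate demand and the shifted supply: 543 - P_b = -1069 + 7P_b, giving 8P_b = 1612, so P_b = 201.5.
So P_s = 177.5 and the quantity traded is Q = 543 - 201.5 = 341.5.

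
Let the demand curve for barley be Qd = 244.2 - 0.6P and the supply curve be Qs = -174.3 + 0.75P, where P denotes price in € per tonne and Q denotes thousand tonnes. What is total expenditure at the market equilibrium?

Total expenditure = 18042

Equating demand and supply, 244.2 - 0.6P = -174.3 + 0.75P gives 1.35P = 418.5, so P* = 310.
Plugging P* into demand: Q* = 244.2 - 0.6(310) = 58.2.
Total expenditure = P* × Q* = 310 × 58.2 = 18042.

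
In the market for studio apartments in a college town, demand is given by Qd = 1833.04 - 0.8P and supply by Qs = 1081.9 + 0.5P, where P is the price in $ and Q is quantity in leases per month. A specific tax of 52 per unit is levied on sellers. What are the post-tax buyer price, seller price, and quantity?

P_b = 597.8, P_s = 545.8, Q = 1354.8

Sellers keep P_s = P_b - 52 per unit, so supply in terms of the buyer price is Qs = 1055.9 + 0.5P_b.
Set Qd = Qs: 1833.04 - 0.8P_b = 1055.9 + 0.5P_b, so 777.14 = 1.3P_b and P_b = 597.8.
So P_s = 545.8 and the quantity traded is Q = 1833.04 - 0.8(597.8) = 1354.8.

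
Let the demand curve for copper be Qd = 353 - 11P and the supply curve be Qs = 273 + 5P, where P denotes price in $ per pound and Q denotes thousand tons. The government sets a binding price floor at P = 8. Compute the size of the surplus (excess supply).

Surplus = 48

Evaluating both curves at the floor price 8 gives Qd = 265, Qs = 313.
Surplus = Qs - Qd = 313 - 265 = 48.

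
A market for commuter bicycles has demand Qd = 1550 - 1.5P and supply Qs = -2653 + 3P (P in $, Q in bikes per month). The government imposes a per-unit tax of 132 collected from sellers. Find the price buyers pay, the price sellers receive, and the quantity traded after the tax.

P_b = 1022, P_s = 890, Q = 17

Sellers keep P_s = P_b - 132 per unit, so supply in terms of the buyer price is Qs = -3049 + 3P_b.
Market clearing requires 1550 - 1.5P_b = -3049 + 3P_b; hence 4599 = 4.5P_b and P_b = 1022.
So P_s = 890 and the quantity traded is Q = 1550 - 1.5(1022) = 17.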